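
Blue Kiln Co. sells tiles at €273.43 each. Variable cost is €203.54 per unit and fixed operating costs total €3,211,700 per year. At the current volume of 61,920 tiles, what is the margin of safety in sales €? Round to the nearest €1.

Contribution margin per unit = €273.43 − €203.54 = €69.89. Break-even units = €3,211,700 ÷ €69.89 = 45,953.64; break-even revenue = 45,953.64 × €273.43 = €12,565,104.18.
Current sales = 61,920 × €273.43 = €16,930,785.60.
Margin of safety = €16,930,785.60 − €12,565,104.18 = €4,365,681.

€4,365,681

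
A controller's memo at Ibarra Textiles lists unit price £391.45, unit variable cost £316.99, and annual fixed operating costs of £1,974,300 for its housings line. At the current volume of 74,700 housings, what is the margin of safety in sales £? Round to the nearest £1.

£18,862,055

Contribution margin per unit = £391.45 − £316.99 = £74.46. Break-even units = £1,974,300 ÷ £74.46 = 26,514.91; break-even revenue = 26,514.91 × £391.45 = £10,379,260.48.
Actual sales revenue = 74,700 × £391.45 = £29,241,315.00.
Margin of safety = £29,241,315.00 − £10,379,260.48 = £18,862,055.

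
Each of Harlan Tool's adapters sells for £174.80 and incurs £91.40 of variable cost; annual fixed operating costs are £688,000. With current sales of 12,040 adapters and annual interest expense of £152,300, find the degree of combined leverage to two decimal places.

Contribution at this volume is 12,040 × £83.40 = £1,004,136.00.
Subtracting fixed costs: EBIT = £1,004,136.00 − £688,000 = £316,136.00. Interest = £152,300.00.
DOL = £1,004,136.00 ÷ £316,136.00 = 3.1763; DFL = £316,136.00 ÷ £163,836.00 = 1.9296.
DCL = DOL × DFL = 3.1763 × 1.9296 = 6.1290.

6.13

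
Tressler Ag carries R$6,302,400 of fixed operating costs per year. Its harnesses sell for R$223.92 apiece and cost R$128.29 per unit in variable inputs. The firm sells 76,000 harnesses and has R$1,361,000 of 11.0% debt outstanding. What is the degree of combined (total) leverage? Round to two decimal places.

At 76,000 units, contribution = 76,000 × R$95.63 = R$7,267,880.00.
Subtracting fixed costs: EBIT = R$7,267,880.00 − R$6,302,400 = R$965,480.00. Interest = R$149,710.00.
DOL = R$7,267,880.00 ÷ R$965,480.00 = 7.5277; DFL = R$965,480.00 ÷ R$815,770.00 = 1.1835.
Combined leverage = 7.5277 × 1.1835 = 8.9090.

8.91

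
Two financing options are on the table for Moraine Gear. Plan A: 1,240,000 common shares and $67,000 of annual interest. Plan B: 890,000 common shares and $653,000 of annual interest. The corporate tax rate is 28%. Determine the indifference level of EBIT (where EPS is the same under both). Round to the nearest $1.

$2,143,114

Set EPS_A = EPS_B: (EBIT − $67,000)(1 − 0.28) ÷ 1,240,000 = (EBIT − $653,000)(1 − 0.28) ÷ 890,000.
The (1 − t) factor cancels: (EBIT − 67,000) × 890,000 = (EBIT − 653,000) × 1,240,000.
Solving, EBIT = (653,000·1,240,000 − 67,000·890,000) / (1,240,000 − 890,000) = 750,090,000,000 / 350,000 = 2,143,114.29.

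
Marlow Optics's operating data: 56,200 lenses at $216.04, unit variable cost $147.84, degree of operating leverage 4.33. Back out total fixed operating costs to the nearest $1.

Total contribution margin = 56,200 × $68.20 = $3,832,840.00.
DOL = contribution / EBIT, so EBIT = $3,832,840.00 / 4.33 = $885,182.45.
Fixed costs = CM − EBIT = $3,832,840.00 − $885,182.45 = $2,947,658.

$2,947,658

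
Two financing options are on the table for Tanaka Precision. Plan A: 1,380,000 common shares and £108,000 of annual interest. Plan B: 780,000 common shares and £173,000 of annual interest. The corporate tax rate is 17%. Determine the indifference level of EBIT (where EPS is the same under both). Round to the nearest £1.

At indifference, (EBIT − 108,000)(1 − t)/1,380,000 = (EBIT − 173,000)(1 − t)/780,000.
The (1 − t) factor cancels: (EBIT − 108,000) × 780,000 = (EBIT − 173,000) × 1,380,000.
Solving, EBIT = (173,000·1,380,000 − 108,000·780,000) / (1,380,000 − 780,000) = 154,500,000,000 / 600,000 = 257,500.00.

£257,500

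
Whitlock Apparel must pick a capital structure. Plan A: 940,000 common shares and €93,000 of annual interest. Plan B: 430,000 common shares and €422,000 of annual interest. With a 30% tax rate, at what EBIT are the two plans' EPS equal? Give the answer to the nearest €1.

€699,392

At indifference, (EBIT − 93,000)(1 − t)/940,000 = (EBIT − 422,000)(1 − t)/430,000.
Cancelling (1 − t) and cross-multiplying: 430,000·(EBIT − 93,000) = 940,000·(EBIT − 422,000).
Solving, EBIT = (422,000·940,000 − 93,000·430,000) / (940,000 − 430,000) = 356,690,000,000 / 510,000 = 699,392.16.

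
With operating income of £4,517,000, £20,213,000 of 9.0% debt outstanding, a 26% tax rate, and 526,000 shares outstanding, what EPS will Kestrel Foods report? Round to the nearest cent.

£3.80

Interest = £1,819,170.00, so EBT = £4,517,000 − £1,819,170.00 = £2,697,830.00.
After tax at 26%: net income = £2,697,830.00 × 0.74 = £1,996,394.20.
EPS = £1,996,394.20 ÷ 526,000 = £3.80.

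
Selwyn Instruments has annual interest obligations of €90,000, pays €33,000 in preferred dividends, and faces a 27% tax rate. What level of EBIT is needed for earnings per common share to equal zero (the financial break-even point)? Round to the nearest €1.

Preferred dividends are paid after tax, so their pre-tax equivalent is €33,000 ÷ (1 − 0.27) = €45,205.48.
EPS = 0 when EBIT covers interest plus the pre-tax preferred burden: €90,000 + €45,205.48 = €135,205.48.

€135,205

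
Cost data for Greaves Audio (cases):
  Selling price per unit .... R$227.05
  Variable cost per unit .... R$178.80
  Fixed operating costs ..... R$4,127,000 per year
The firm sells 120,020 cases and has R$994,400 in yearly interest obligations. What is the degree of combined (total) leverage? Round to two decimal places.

At 120,020 units, contribution = 120,020 × R$48.25 = R$5,790,965.00.
Operating income = contribution − fixed costs = R$5,790,965.00 − R$4,127,000 = R$1,663,965.00. Interest = R$994,400.00.
DOL = R$5,790,965.00 ÷ R$1,663,965.00 = 3.4802; DFL = R$1,663,965.00 ÷ R$669,565.00 = 2.4851.
Combined leverage = 3.4802 × 2.4851 = 8.6486.

8.65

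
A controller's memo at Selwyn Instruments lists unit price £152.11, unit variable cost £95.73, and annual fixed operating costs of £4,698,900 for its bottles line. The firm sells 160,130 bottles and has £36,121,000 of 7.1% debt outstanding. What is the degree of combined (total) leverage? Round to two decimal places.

5.12

Contribution at this volume is 160,130 × £56.38 = £9,028,129.40.
Subtracting fixed costs: EBIT = £9,028,129.40 − £4,698,900 = £4,329,229.40. Interest = £2,564,591.00, so EBIT − I = £1,764,638.40.
DCL = contribution ÷ (EBIT − I) = £9,028,129.40 ÷ £1,764,638.40 = 5.1161.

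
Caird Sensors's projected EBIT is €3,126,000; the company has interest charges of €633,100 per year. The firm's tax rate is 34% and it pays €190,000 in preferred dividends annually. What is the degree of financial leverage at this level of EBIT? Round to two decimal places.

Annual interest charges come to €633,100.00.
Pre-tax preferred-dividend burden = €190,000 ÷ (1 − 0.34) = €287,878.79.
DFL = EBIT ÷ [EBIT − I − D_p/(1−t)] = €3,126,000 ÷ [€3,126,000 − €633,100.00 − €287,878.79] = €3,126,000 ÷ €2,205,021.21 = 1.4177.

1.42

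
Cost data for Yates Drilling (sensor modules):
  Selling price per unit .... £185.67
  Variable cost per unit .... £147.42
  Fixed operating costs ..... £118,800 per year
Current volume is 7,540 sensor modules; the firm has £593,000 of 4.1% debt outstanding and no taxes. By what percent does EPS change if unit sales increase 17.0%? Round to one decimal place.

+33.7%

At 7,540 units, contribution = 7,540 × £38.25 = £288,405.00.
EBIT = £288,405.00 − £118,800 = £169,605.00.
After interest of £24,313.00, pre-tax earnings = £145,292.00.
DCL = total CM / (EBIT − I) = £288,405.00 / £145,292.00 = 1.9850.
EPS therefore changes by 1.9850 × (+17.0%) = +33.7%.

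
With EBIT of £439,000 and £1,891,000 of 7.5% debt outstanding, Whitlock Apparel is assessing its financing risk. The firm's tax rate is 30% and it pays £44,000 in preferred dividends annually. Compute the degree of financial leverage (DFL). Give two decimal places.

1.87

Annual interest charges come to £141,825.00.
Pre-tax preferred-dividend burden = £44,000 ÷ (1 − 0.30) = £62,857.14.
DFL = EBIT ÷ [EBIT − I − D_p/(1−t)] = £439,000 ÷ [£439,000 − £141,825.00 − £62,857.14] = £439,000 ÷ £234,317.86 = 1.8735.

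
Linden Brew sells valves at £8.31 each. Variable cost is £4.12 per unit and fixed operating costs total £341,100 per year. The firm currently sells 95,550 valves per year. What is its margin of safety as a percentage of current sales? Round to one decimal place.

14.8%

Each unit contributes £8.31 − £4.12 = £4.19. Break-even units = £341,100 ÷ £4.19 = 81,408.11; break-even revenue = 81,408.11 × £8.31 = £676,501.43.
Current sales = 95,550 × £8.31 = £794,020.50.
Margin of safety = (£794,020.50 − £676,501.43) ÷ £794,020.50 = 14.8%.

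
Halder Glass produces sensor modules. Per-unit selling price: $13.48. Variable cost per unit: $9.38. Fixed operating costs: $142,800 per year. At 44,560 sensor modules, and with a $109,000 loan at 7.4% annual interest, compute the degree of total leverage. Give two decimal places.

Total contribution margin = 44,560 × $4.10 = $182,696.00.
Subtracting fixed costs: EBIT = $182,696.00 − $142,800 = $39,896.00. Interest = $8,066.00, so EBIT − I = $31,830.00.
DCL = contribution ÷ (EBIT − I) = $182,696.00 ÷ $31,830.00 = 5.7397.

5.74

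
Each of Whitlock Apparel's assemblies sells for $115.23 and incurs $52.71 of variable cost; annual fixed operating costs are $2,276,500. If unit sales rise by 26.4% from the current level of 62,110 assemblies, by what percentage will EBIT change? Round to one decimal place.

+63.8%

Total contribution margin = 62,110 × $62.52 = $3,883,117.20.
EBIT = $3,883,117.20 − $2,276,500 = $1,606,617.20.
So DOL = total CM / EBIT = $3,883,117.20 / $1,606,617.20 = 2.4170.
%ΔEBIT = DOL × %ΔSales = 2.4170 × +26.4% = +63.8%.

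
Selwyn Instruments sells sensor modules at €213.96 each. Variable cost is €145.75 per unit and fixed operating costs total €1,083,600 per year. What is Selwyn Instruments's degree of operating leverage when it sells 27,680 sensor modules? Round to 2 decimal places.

2.35

Contribution at this volume is 27,680 × €68.21 = €1,888,052.80.
EBIT = €1,888,052.80 − €1,083,600 = €804,452.80.
DOL = contribution ÷ EBIT = €1,888,052.80 ÷ €804,452.80 = 2.3470.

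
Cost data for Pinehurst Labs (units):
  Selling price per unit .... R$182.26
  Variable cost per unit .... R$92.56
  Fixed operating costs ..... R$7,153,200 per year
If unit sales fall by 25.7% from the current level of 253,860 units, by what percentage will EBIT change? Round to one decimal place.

Total contribution margin = 253,860 × R$89.70 = R$22,771,242.00.
Subtracting fixed costs: EBIT = R$22,771,242.00 − R$7,153,200 = R$15,618,042.00.
So DOL = total CM / EBIT = R$22,771,242.00 / R$15,618,042.00 = 1.4580.
%ΔEBIT = DOL × %ΔSales = 1.4580 × -25.7% = -37.5%.

-37.5%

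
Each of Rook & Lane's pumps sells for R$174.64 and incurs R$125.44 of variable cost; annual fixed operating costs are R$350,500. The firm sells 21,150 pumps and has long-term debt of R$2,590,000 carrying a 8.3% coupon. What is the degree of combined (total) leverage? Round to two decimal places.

At 21,150 units, contribution = 21,150 × R$49.20 = R$1,040,580.00.
Subtracting fixed costs: EBIT = R$1,040,580.00 − R$350,500 = R$690,080.00. Interest = R$214,970.00, so EBIT − I = R$475,110.00.
Degree of total leverage = total CM / (EBIT − interest) = R$1,040,580.00 / R$475,110.00 = 2.1902.

2.19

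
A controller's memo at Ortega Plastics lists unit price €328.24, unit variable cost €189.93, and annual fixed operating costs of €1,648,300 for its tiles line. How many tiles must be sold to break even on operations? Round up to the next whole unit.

11,918 tiles

Contribution margin per unit = €328.24 − €189.93 = €138.31.
Break-even volume = fixed costs ÷ CM per unit = €1,648,300 ÷ €138.31 = 11,917.43, so 11,918 tiles.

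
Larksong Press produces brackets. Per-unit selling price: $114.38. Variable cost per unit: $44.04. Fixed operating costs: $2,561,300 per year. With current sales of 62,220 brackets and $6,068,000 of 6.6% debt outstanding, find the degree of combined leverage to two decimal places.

3.09

Contribution at this volume is 62,220 × $70.34 = $4,376,554.80.
Operating income = contribution − fixed costs = $4,376,554.80 − $2,561,300 = $1,815,254.80. Interest = $400,488.00.
DOL = $4,376,554.80 ÷ $1,815,254.80 = 2.4110; DFL = $1,815,254.80 ÷ $1,414,766.80 = 1.2831.
Combined leverage = 2.4110 × 1.2831 = 3.0936.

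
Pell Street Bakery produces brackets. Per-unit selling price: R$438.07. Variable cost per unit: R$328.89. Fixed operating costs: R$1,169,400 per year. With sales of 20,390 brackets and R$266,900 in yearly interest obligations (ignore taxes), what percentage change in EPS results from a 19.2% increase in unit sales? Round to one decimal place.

Contribution at this volume is 20,390 × R$109.18 = R$2,226,180.20.
EBIT = R$2,226,180.20 − R$1,169,400 = R$1,056,780.20.
After interest of R$266,900.00, pre-tax earnings = R$789,880.20.
DCL = total CM / (EBIT − I) = R$2,226,180.20 / R$789,880.20 = 2.8184.
EPS therefore changes by 2.8184 × (+19.2%) = +54.1%.

+54.1%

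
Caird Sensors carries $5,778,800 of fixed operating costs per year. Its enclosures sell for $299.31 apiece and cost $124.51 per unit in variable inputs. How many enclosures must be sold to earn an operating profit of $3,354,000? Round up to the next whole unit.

52,248 enclosures

Unit CM = price − variable cost = $299.31 − $124.51 = $174.80.
Need Q such that Q × $174.80 − $5,778,800 = $3,354,000, i.e. Q = $9,132,800 / $174.80 = 52,247.14 → 52,248.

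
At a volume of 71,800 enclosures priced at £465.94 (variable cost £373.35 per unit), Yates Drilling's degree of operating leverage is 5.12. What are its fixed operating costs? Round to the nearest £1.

At 71,800 units, contribution = 71,800 × £92.59 = £6,647,962.00.
DOL = contribution / EBIT, so EBIT = £6,647,962.00 / 5.12 = £1,298,430.08.
And FC = contribution − EBIT = £6,647,962.00 − £1,298,430.08 = £5,349,532.

£5,349,532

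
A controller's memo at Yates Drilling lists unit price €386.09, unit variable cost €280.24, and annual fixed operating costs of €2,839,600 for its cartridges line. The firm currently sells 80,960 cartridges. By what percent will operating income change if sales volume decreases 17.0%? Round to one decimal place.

Total contribution margin = 80,960 × €105.85 = €8,569,616.00.
Subtracting fixed costs: EBIT = €8,569,616.00 − €2,839,600 = €5,730,016.00.
So DOL = total CM / EBIT = €8,569,616.00 / €5,730,016.00 = 1.4956.
%ΔEBIT = DOL × %ΔSales = 1.4956 × -17.0% = -25.4%.

-25.4%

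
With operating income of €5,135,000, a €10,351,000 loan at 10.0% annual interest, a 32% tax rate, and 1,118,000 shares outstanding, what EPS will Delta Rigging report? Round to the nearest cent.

€2.49

Pre-tax income = €5,135,000 − €1,035,100.00 = €4,099,900.00.
Net income = €4,099,900.00 × (1 − 0.32) = €2,787,932.00.
Per share: €2,787,932.00 / 1,118,000 shares = €2.49.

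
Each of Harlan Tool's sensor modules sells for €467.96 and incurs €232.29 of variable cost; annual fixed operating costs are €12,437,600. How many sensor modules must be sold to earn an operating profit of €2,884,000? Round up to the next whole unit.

65,013 sensor modules

Each unit contributes €467.96 − €232.29 = €235.67.
Units = (FC + target) / CM = (€12,437,600 + €2,884,000) / €235.67 = 65,012.94, so 65,013 sensor modules.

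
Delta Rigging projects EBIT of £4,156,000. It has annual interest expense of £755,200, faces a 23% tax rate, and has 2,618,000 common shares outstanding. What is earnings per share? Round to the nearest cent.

£1.00

Pre-tax income = £4,156,000 − £755,200.00 = £3,400,800.00.
After tax at 23%: net income = £3,400,800.00 × 0.77 = £2,618,616.00.
Per share: £2,618,616.00 / 2,618,000 shares = £1.00.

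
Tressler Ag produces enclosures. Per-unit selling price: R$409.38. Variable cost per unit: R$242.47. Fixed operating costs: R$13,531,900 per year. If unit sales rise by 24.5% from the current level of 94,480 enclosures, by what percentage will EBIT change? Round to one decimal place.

+172.7%

Total contribution margin = 94,480 × R$166.91 = R$15,769,656.80.
EBIT = R$15,769,656.80 − R$13,531,900 = R$2,237,756.80.
DOL = contribution ÷ EBIT = R$15,769,656.80 ÷ R$2,237,756.80 = 7.0471.
Operating income changes by 7.0471 × +24.5% = +172.7%.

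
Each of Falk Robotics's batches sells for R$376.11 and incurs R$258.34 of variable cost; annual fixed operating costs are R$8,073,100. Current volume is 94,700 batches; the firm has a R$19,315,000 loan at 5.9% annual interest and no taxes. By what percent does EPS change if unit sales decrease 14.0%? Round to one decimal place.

Contribution at this volume is 94,700 × R$117.77 = R$11,152,819.00.
Subtracting fixed costs: EBIT = R$11,152,819.00 − R$8,073,100 = R$3,079,719.00.
After interest of R$1,139,585.00, pre-tax earnings = R$1,940,134.00.
DCL = total CM / (EBIT − I) = R$11,152,819.00 / R$1,940,134.00 = 5.7485.
%ΔEPS = DCL × %ΔSales = 5.7485 × -14.0% = -80.5%.

-80.5%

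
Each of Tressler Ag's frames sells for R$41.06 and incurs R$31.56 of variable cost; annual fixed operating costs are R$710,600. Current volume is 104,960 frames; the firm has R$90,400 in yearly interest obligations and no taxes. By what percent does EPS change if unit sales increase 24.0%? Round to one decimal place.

Total contribution margin = 104,960 × R$9.50 = R$997,120.00.
Subtracting fixed costs: EBIT = R$997,120.00 − R$710,600 = R$286,520.00.
Interest = R$90,400.00, so EBIT − I = R$196,120.00.
Degree of combined leverage = contribution ÷ (EBIT − I) = R$997,120.00 ÷ R$196,120.00 = 5.0842.
EPS therefore changes by 5.0842 × (+24.0%) = +122.0%.

+122.0%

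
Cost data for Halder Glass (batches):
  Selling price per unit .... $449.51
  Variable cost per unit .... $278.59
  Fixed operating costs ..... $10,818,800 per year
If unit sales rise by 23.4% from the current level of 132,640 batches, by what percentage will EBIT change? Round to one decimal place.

At 132,640 units, contribution = 132,640 × $170.92 = $22,670,828.80.
EBIT = $22,670,828.80 − $10,818,800 = $11,852,028.80.
DOL = contribution ÷ EBIT = $22,670,828.80 ÷ $11,852,028.80 = 1.9128.
Operating income changes by 1.9128 × +23.4% = +44.8%.

+44.8%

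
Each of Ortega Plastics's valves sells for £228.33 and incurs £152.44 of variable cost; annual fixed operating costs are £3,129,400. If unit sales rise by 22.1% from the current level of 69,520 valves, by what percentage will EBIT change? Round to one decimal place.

+54.3%

Contribution at this volume is 69,520 × £75.89 = £5,275,872.80.
EBIT = £5,275,872.80 − £3,129,400 = £2,146,472.80.
Degree of operating leverage = £5,275,872.80 / £2,146,472.80 = 2.4579.
So EBIT moves 2.4579 × (+22.1%) = +54.3%.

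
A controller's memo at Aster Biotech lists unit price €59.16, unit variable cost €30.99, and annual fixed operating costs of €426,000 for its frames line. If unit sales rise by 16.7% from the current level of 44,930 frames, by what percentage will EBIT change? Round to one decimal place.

Total contribution margin = 44,930 × €28.17 = €1,265,678.10.
EBIT = €1,265,678.10 − €426,000 = €839,678.10.
DOL = contribution ÷ EBIT = €1,265,678.10 ÷ €839,678.10 = 1.5073.
So EBIT moves 1.5073 × (+16.7%) = +25.2%.

+25.2%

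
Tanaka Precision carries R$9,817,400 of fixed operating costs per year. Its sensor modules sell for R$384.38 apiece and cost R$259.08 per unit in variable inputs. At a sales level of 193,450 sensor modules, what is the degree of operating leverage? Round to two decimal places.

1.68

At 193,450 units, contribution = 193,450 × R$125.30 = R$24,239,285.00.
Operating income = contribution − fixed costs = R$24,239,285.00 − R$9,817,400 = R$14,421,885.00.
So DOL = total CM / EBIT = R$24,239,285.00 / R$14,421,885.00 = 1.6807.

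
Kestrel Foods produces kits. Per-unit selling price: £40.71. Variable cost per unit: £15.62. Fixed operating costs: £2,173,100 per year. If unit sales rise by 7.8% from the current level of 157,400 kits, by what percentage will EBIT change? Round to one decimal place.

+17.3%

At 157,400 units, contribution = 157,400 × £25.09 = £3,949,166.00.
Operating income = contribution − fixed costs = £3,949,166.00 − £2,173,100 = £1,776,066.00.
Degree of operating leverage = £3,949,166.00 / £1,776,066.00 = 2.2235.
%ΔEBIT = DOL × %ΔSales = 2.2235 × +7.8% = +17.3%.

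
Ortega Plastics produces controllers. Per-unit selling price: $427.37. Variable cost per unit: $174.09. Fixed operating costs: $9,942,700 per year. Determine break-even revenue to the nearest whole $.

$16,776,736

Contribution margin per unit = $427.37 − $174.09 = $253.28, a CM ratio of $253.28 ÷ $427.37 = 0.5926.
Break-even revenue = fixed costs × price ÷ CM = $9,942,700 × $427.37 ÷ $253.28 = $16,776,736.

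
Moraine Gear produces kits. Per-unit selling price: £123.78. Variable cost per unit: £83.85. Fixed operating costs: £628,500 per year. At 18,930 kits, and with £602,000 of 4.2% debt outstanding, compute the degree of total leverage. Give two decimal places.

7.40

Total contribution margin = 18,930 × £39.93 = £755,874.90.
EBIT = £755,874.90 − £628,500 = £127,374.90. Interest = £25,284.00.
DOL = £755,874.90 ÷ £127,374.90 = 5.9343; DFL = £127,374.90 ÷ £102,090.90 = 1.2477.
Combined leverage = 5.9343 × 1.2477 = 7.4042.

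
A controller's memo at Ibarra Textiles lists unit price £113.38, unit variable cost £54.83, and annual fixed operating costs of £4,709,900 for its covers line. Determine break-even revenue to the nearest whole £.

CM per unit = £113.38 − £54.83 = £58.55; CM ratio = £58.55 / £113.38 = 0.5164.
Break-even revenue = fixed costs × price ÷ CM = £4,709,900 × £113.38 ÷ £58.55 = £9,120,554.

£9,120,554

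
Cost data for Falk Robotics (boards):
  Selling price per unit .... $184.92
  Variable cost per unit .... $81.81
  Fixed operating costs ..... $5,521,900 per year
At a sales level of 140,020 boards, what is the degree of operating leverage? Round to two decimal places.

1.62

Contribution at this volume is 140,020 × $103.11 = $14,437,462.20.
EBIT = $14,437,462.20 − $5,521,900 = $8,915,562.20.
DOL = contribution ÷ EBIT = $14,437,462.20 ÷ $8,915,562.20 = 1.6194.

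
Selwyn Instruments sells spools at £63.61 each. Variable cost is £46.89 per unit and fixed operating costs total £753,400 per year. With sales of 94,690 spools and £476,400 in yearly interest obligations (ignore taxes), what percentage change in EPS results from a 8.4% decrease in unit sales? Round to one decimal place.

Contribution at this volume is 94,690 × £16.72 = £1,583,216.80.
EBIT = £1,583,216.80 − £753,400 = £829,816.80.
Interest = £476,400.00, so EBIT − I = £353,416.80.
DCL = total CM / (EBIT − I) = £1,583,216.80 / £353,416.80 = 4.4797.
EPS therefore changes by 4.4797 × (-8.4%) = -37.6%.

-37.6%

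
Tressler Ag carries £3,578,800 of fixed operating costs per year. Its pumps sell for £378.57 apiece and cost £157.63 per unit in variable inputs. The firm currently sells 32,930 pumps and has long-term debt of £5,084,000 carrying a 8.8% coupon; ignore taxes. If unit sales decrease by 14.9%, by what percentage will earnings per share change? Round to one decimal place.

-33.4%

Contribution at this volume is 32,930 × £220.94 = £7,275,554.20.
Subtracting fixed costs: EBIT = £7,275,554.20 − £3,578,800 = £3,696,754.20.
After interest of £447,392.00, pre-tax earnings = £3,249,362.20.
DCL = total CM / (EBIT − I) = £7,275,554.20 / £3,249,362.20 = 2.2391.
EPS therefore changes by 2.2391 × (-14.9%) = -33.4%.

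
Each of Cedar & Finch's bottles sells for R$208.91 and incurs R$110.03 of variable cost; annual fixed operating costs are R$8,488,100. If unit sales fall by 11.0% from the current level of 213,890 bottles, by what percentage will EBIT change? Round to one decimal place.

-18.4%

Total contribution margin = 213,890 × R$98.88 = R$21,149,443.20.
Subtracting fixed costs: EBIT = R$21,149,443.20 − R$8,488,100 = R$12,661,343.20.
So DOL = total CM / EBIT = R$21,149,443.20 / R$12,661,343.20 = 1.6704.
Operating income changes by 1.6704 × -11.0% = -18.4%.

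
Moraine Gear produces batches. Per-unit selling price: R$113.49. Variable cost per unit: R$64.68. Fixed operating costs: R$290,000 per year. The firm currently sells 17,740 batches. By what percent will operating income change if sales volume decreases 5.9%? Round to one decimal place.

-8.9%

Contribution at this volume is 17,740 × R$48.81 = R$865,889.40.
Operating income = contribution − fixed costs = R$865,889.40 − R$290,000 = R$575,889.40.
DOL = contribution ÷ EBIT = R$865,889.40 ÷ R$575,889.40 = 1.5036.
%ΔEBIT = DOL × %ΔSales = 1.5036 × -5.9% = -8.9%.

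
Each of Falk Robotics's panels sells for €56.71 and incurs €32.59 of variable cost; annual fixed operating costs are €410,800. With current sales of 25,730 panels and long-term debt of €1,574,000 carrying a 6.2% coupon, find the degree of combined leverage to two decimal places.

5.53

Contribution at this volume is 25,730 × €24.12 = €620,607.60.
Subtracting fixed costs: EBIT = €620,607.60 − €410,800 = €209,807.60. Interest = €97,588.00, so EBIT − I = €112,219.60.
DCL = contribution ÷ (EBIT − I) = €620,607.60 ÷ €112,219.60 = 5.5303.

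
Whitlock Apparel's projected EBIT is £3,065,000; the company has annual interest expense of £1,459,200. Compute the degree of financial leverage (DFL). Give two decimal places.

1.91

Annual interest charges come to £1,459,200.00.
Degree of financial leverage = EBIT / (EBIT − interest) = £3,065,000 / £1,605,800.00 = 1.9087.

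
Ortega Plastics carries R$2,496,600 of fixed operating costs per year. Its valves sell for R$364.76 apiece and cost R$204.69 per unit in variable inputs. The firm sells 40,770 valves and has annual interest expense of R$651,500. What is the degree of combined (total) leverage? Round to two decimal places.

At 40,770 units, contribution = 40,770 × R$160.07 = R$6,526,053.90.
Operating income = contribution − fixed costs = R$6,526,053.90 − R$2,496,600 = R$4,029,453.90. Interest = R$651,500.00.
DOL = R$6,526,053.90 ÷ R$4,029,453.90 = 1.6196; DFL = R$4,029,453.90 ÷ R$3,377,953.90 = 1.1929.
DCL = DOL × DFL = 1.6196 × 1.1929 = 1.9320.

1.93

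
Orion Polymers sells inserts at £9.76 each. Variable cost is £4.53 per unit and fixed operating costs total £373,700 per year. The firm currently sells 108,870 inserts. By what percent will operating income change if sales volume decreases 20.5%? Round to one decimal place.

-59.6%

At 108,870 units, contribution = 108,870 × £5.23 = £569,390.10.
EBIT = £569,390.10 − £373,700 = £195,690.10.
So DOL = total CM / EBIT = £569,390.10 / £195,690.10 = 2.9097.
%ΔEBIT = DOL × %ΔSales = 2.9097 × -20.5% = -59.6%.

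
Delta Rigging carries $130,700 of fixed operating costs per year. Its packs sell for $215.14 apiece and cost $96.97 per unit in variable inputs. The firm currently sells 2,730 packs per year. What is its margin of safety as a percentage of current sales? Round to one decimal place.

Each unit contributes $215.14 − $96.97 = $118.17. Break-even units = $130,700 ÷ $118.17 = 1,106.03; break-even revenue = 1,106.03 × $215.14 = $237,952.09.
Actual sales revenue = 2,730 × $215.14 = $587,332.20.
Margin of safety = ($587,332.20 − $237,952.09) ÷ $587,332.20 = 59.5%.

59.5%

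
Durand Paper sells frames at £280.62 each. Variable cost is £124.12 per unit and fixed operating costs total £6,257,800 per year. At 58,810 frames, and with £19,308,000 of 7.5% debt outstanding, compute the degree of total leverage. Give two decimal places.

Contribution at this volume is 58,810 × £156.50 = £9,203,765.00.
EBIT = £9,203,765.00 − £6,257,800 = £2,945,965.00. Interest = £1,448,100.00.
DOL = £9,203,765.00 ÷ £2,945,965.00 = 3.1242; DFL = £2,945,965.00 ÷ £1,497,865.00 = 1.9668.
DCL = DOL × DFL = 3.1242 × 1.9668 = 6.1447.

6.14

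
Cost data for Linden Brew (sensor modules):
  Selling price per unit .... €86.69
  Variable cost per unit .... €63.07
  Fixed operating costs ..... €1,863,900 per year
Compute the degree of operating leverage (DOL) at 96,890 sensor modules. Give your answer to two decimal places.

5.39

Total contribution margin = 96,890 × €23.62 = €2,288,541.80.
Operating income = contribution − fixed costs = €2,288,541.80 − €1,863,900 = €424,641.80.
DOL = contribution ÷ EBIT = €2,288,541.80 ÷ €424,641.80 = 5.3893.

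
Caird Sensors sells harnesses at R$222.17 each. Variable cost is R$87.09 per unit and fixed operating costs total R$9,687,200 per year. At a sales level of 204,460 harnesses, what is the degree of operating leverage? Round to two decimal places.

1.54

Total contribution margin = 204,460 × R$135.08 = R$27,618,456.80.
EBIT = R$27,618,456.80 − R$9,687,200 = R$17,931,256.80.
Degree of operating leverage = R$27,618,456.80 / R$17,931,256.80 = 1.5402.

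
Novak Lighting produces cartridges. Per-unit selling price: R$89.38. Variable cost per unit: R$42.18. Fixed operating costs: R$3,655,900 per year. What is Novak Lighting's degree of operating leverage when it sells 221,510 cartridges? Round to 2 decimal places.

1.54

Contribution at this volume is 221,510 × R$47.20 = R$10,455,272.00.
Subtracting fixed costs: EBIT = R$10,455,272.00 − R$3,655,900 = R$6,799,372.00.
DOL = contribution ÷ EBIT = R$10,455,272.00 ÷ R$6,799,372.00 = 1.5377.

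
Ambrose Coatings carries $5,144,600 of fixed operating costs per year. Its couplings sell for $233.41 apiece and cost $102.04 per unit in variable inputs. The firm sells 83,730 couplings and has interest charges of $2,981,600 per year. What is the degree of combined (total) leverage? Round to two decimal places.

3.83

At 83,730 units, contribution = 83,730 × $131.37 = $10,999,610.10.
Operating income = contribution − fixed costs = $10,999,610.10 − $5,144,600 = $5,855,010.10. Interest = $2,981,600.00.
DOL = $10,999,610.10 ÷ $5,855,010.10 = 1.8787; DFL = $5,855,010.10 ÷ $2,873,410.10 = 2.0377.
DCL = DOL × DFL = 1.8787 × 2.0377 = 3.8282.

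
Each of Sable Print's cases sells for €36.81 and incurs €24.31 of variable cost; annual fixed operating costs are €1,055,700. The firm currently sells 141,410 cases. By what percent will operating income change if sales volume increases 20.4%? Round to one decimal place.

+50.7%

Total contribution margin = 141,410 × €12.50 = €1,767,625.00.
Operating income = contribution − fixed costs = €1,767,625.00 − €1,055,700 = €711,925.00.
So DOL = total CM / EBIT = €1,767,625.00 / €711,925.00 = 2.4829.
%ΔEBIT = DOL × %ΔSales = 2.4829 × +20.4% = +50.7%.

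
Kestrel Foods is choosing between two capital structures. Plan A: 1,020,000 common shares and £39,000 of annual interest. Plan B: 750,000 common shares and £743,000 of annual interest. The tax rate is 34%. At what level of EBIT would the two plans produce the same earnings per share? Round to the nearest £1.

Set EPS_A = EPS_B: (EBIT − £39,000)(1 − 0.34) ÷ 1,020,000 = (EBIT − £743,000)(1 − 0.34) ÷ 750,000.
The (1 − t) factor cancels: (EBIT − 39,000) × 750,000 = (EBIT − 743,000) × 1,020,000.
Solving, EBIT = (743,000·1,020,000 − 39,000·750,000) / (1,020,000 − 750,000) = 728,610,000,000 / 270,000 = 2,698,555.56.

£2,698,556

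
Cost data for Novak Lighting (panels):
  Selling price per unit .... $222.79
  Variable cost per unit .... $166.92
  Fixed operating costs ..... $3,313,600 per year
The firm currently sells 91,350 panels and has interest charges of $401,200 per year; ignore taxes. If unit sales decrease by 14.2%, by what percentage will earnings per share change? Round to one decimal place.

At 91,350 units, contribution = 91,350 × $55.87 = $5,103,724.50.
Operating income = contribution − fixed costs = $5,103,724.50 − $3,313,600 = $1,790,124.50.
After interest of $401,200.00, pre-tax earnings = $1,388,924.50.
DCL = total CM / (EBIT − I) = $5,103,724.50 / $1,388,924.50 = 3.6746.
EPS therefore changes by 3.6746 × (-14.2%) = -52.2%.

-52.2%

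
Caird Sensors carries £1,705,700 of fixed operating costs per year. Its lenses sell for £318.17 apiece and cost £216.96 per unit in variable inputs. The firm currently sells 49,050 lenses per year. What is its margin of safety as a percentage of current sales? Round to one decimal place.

Contribution margin per unit = £318.17 − £216.96 = £101.21. Break-even units = £1,705,700 ÷ £101.21 = 16,853.08; break-even revenue = 16,853.08 × £318.17 = £5,362,143.75.
Current sales = 49,050 × £318.17 = £15,606,238.50.
Margin of safety = (£15,606,238.50 − £5,362,143.75) ÷ £15,606,238.50 = 65.6%.

65.6%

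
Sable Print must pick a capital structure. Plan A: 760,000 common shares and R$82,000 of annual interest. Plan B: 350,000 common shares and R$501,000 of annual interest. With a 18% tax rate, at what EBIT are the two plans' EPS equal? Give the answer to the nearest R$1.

At indifference, (EBIT − 82,000)(1 − t)/760,000 = (EBIT − 501,000)(1 − t)/350,000.
Cancelling (1 − t) and cross-multiplying: 350,000·(EBIT − 82,000) = 760,000·(EBIT − 501,000).
EBIT × (760,000 − 350,000) = 501,000 × 760,000 − 82,000 × 350,000 = 352,060,000,000, so EBIT = 352,060,000,000 ÷ 410,000 = 858,682.93.

R$858,683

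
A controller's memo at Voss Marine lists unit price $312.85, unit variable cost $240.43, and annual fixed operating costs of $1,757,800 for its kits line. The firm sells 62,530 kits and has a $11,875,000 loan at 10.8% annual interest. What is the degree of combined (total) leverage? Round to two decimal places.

3.04

Contribution at this volume is 62,530 × $72.42 = $4,528,422.60.
Subtracting fixed costs: EBIT = $4,528,422.60 − $1,757,800 = $2,770,622.60. Interest = $1,282,500.00, so EBIT − I = $1,488,122.60.
Degree of total leverage = total CM / (EBIT − interest) = $4,528,422.60 / $1,488,122.60 = 3.0430.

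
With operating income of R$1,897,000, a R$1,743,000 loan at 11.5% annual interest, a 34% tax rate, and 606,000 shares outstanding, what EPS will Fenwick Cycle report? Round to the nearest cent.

R$1.85

Pre-tax income = R$1,897,000 − R$200,445.00 = R$1,696,555.00.
Net income = R$1,696,555.00 × (1 − 0.34) = R$1,119,726.30.
Per share: R$1,119,726.30 / 606,000 shares = R$1.85.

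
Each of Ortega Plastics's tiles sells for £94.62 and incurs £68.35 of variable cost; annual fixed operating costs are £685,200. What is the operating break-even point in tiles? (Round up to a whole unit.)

Unit CM = price − variable cost = £94.62 − £68.35 = £26.27.
Break-even volume = fixed costs ÷ CM per unit = £685,200 ÷ £26.27 = 26,082.98, so 26,083 tiles.

26,083 tiles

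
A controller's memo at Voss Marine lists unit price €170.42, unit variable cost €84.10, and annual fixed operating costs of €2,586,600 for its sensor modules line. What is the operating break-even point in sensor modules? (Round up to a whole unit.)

Unit CM = price − variable cost = €170.42 − €84.10 = €86.32.
Break-even volume = fixed costs ÷ CM per unit = €2,586,600 ÷ €86.32 = 29,965.25, so 29,966 sensor modules.

29,966 sensor modules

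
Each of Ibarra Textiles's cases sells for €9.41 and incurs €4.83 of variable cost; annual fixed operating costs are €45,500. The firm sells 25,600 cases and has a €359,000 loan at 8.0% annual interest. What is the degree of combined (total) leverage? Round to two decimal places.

2.72

Total contribution margin = 25,600 × €4.58 = €117,248.00.
Operating income = contribution − fixed costs = €117,248.00 − €45,500 = €71,748.00. Interest = €28,720.00, so EBIT − I = €43,028.00.
DCL = contribution ÷ (EBIT − I) = €117,248.00 ÷ €43,028.00 = 2.7249.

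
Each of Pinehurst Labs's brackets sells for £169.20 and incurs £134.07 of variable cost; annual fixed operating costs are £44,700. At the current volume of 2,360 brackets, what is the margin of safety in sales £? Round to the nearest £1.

Each unit contributes £169.20 − £134.07 = £35.13. Break-even units = £44,700 ÷ £35.13 = 1,272.42; break-even revenue = 1,272.42 × £169.20 = £215,292.91.
Actual sales revenue = 2,360 × £169.20 = £399,312.00.
Margin of safety = £399,312.00 − £215,292.91 = £184,019.

£184,019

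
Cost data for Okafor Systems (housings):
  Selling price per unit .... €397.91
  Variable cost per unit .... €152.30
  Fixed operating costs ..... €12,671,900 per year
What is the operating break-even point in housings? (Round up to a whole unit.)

Unit CM = price − variable cost = €397.91 − €152.30 = €245.61.
Break-even Q = €12,671,900 / €245.61 = 51,593.58 → 51,594 housings.

51,594 housings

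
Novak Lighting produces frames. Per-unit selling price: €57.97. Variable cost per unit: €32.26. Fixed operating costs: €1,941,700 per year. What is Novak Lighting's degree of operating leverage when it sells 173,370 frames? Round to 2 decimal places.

Total contribution margin = 173,370 × €25.71 = €4,457,342.70.
EBIT = €4,457,342.70 − €1,941,700 = €2,515,642.70.
Degree of operating leverage = €4,457,342.70 / €2,515,642.70 = 1.7719.

1.77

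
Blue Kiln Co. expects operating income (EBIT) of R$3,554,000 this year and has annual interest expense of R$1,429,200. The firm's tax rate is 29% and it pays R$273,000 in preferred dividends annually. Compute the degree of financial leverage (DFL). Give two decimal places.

Interest = R$1,429,200.00.
Pre-tax preferred-dividend burden = R$273,000 ÷ (1 − 0.29) = R$384,507.04.
DFL = EBIT ÷ [EBIT − I − D_p/(1−t)] = R$3,554,000 ÷ [R$3,554,000 − R$1,429,200.00 − R$384,507.04] = R$3,554,000 ÷ R$1,740,292.96 = 2.0422.

2.04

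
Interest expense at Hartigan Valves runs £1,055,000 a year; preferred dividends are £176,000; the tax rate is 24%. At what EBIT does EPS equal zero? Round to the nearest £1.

Grossing the preferred dividend up to pre-tax terms: £176,000 / (1 − 0.24) = £231,578.95.
EPS = 0 when EBIT covers interest plus the pre-tax preferred burden: £1,055,000 + £231,578.95 = £1,286,578.95.

£1,286,579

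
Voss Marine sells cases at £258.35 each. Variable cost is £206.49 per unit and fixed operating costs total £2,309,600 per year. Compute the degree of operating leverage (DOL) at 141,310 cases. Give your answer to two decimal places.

1.46

Total contribution margin = 141,310 × £51.86 = £7,328,336.60.
Subtracting fixed costs: EBIT = £7,328,336.60 − £2,309,600 = £5,018,736.60.
DOL = contribution ÷ EBIT = £7,328,336.60 ÷ £5,018,736.60 = 1.4602.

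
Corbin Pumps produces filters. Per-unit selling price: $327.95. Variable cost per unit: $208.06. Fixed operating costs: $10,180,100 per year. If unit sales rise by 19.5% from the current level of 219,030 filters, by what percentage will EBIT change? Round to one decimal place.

+31.8%

Contribution at this volume is 219,030 × $119.89 = $26,259,506.70.
Operating income = contribution − fixed costs = $26,259,506.70 − $10,180,100 = $16,079,406.70.
Degree of operating leverage = $26,259,506.70 / $16,079,406.70 = 1.6331.
Operating income changes by 1.6331 × +19.5% = +31.8%.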